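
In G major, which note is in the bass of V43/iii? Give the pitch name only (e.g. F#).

C#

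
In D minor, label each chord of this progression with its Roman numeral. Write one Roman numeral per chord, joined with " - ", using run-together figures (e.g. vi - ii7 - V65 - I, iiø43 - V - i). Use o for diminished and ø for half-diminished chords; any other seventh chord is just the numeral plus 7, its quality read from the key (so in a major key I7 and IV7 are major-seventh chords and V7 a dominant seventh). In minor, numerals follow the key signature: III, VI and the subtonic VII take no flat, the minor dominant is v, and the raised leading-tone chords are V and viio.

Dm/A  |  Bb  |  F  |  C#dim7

i64 - VI - III - viio7

Dm/A has root D, degree 1 in D minor, so i64.
Bb has root Bb, degree 6 in D minor, so VI.
F: major triad on F = scale degree 3 → III.
C#dim7: root C# is the leading tone; fully diminished seventh chord there is viio7.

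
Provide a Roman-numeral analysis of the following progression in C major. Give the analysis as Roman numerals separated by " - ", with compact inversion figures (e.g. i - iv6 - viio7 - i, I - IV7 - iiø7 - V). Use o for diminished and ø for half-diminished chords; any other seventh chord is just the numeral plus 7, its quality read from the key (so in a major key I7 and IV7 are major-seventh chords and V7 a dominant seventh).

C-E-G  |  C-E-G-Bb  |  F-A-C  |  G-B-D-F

I - V7/IV - IV - V7

C-E-G: major triad on C = scale degree 1 → I.
C-E-G-Bb: chromatic; C is V of IV, so V7/IV.
F-A-C: root F is the subdominant; major triad there is IV.
G-B-D-F has root G, degree 5 in C major, so V7.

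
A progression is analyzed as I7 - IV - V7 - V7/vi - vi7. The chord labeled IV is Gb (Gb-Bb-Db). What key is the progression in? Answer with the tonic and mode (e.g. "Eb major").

The chord Gb is a major triad rooted on Gb; its label is IV.
If Gb is scale degree 4 and the mode makes that degree carry a major triad, the tonic is Db and the mode is major.

Db major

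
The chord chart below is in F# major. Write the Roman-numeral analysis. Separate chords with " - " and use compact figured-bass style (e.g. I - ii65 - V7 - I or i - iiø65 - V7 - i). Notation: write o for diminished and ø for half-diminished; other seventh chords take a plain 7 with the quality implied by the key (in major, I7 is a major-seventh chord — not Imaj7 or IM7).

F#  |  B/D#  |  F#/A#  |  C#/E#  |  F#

F# has root F#, degree 1 in F# major, so I.
B/D# has root B, degree 4 in F# major, so IV6.
F#/A#: root F# is the tonic; major triad there is I6.
C#/E# has root C#, degree 5 in F# major, so V6.
F#: root F# is the tonic; major triad there is I.

I - IV6 - I6 - V6 - I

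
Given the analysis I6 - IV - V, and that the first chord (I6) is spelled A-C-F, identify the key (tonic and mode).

F major

I6 is given as A-C-F — a major triad with root F.
If F is scale degree 1 and the mode makes that degree carry a major triad, the tonic is F and the mode is major.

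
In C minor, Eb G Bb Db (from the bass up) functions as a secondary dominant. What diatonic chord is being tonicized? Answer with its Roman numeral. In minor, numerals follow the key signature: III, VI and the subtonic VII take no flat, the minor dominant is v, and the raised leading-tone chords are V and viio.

VI

The chord is a dominant seventh chord on Eb.
A dominant resolves down a perfect fifth: Eb → Ab. In C minor, Ab is scale degree 6, i.e. VI.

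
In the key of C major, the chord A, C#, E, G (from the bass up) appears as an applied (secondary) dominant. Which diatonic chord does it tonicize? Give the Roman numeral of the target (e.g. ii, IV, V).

ii

The chord is a dominant seventh chord on A.
A dominant resolves down a perfect fifth: A → D. In C major, D is scale degree 2, i.e. ii.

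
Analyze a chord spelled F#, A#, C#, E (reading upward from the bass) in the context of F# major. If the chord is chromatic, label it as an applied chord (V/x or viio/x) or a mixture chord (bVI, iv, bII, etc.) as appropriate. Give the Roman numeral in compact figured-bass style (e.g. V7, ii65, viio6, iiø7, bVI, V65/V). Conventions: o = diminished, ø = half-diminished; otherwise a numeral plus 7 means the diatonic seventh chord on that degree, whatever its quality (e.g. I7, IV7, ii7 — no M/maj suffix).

Stacked in thirds the chord is F#-A#-C#-E: a dominant seventh chord on F#.
F# is not a diatonic chord root with this quality in F# major, but it lies a perfect fifth above B (IV), so the chord functions as an applied dominant of IV.

V7/IV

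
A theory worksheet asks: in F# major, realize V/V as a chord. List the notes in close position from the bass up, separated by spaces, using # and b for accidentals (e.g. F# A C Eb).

G# B# D#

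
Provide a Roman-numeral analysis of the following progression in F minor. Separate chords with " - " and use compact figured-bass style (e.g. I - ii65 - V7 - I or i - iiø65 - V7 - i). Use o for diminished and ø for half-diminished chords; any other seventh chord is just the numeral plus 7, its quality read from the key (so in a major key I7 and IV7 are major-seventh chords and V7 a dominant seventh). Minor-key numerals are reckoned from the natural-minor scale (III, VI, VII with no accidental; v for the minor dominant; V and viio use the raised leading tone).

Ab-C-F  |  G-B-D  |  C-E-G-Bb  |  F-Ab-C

Ab-C-F has root F, degree 1 in F minor, so i6.
G-B-D: chromatic; G is V of V, so V/V.
C-E-G-Bb: dominant seventh chord on C = scale degree 5 → V7.
F-Ab-C has root F, degree 1 in F minor, so i.

i6 - V/V - V7 - i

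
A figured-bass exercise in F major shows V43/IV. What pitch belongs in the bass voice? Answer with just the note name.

C

The applied chord V43/IV is rooted on F: F-A-C-Eb.
The figure 43 means second inversion — the fifth is in the bass.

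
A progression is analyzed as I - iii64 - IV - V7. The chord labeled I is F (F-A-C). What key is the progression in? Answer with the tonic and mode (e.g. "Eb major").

The anchor chord is a major triad on F, labeled I.
If F is scale degree 1 and the mode makes that degree carry a major triad, the tonic is F and the mode is major.

F major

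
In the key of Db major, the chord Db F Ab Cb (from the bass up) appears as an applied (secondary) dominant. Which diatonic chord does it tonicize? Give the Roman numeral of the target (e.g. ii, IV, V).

IV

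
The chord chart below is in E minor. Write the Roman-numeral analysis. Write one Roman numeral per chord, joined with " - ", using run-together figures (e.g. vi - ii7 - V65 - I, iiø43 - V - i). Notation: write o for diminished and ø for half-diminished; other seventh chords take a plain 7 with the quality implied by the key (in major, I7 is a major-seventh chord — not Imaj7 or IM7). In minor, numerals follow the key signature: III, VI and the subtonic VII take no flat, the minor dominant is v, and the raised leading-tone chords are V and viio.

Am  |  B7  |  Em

Am has root A, degree 4 in E minor, so iv.
B7: dominant seventh chord on B = scale degree 5 → V7.
Em: minor triad on E = scale degree 1 → i.

iv - V7 - i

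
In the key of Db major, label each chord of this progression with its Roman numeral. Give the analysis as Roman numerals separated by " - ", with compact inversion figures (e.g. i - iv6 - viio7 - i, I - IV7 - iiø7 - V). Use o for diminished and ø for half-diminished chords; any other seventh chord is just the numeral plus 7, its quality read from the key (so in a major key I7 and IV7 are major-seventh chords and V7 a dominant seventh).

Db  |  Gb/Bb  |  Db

I - IV6 - I

Db: root Db is the tonic; major triad there is I.
Gb/Bb: major triad on Gb = scale degree 4 → IV6.
Db: major triad on Db = scale degree 1 → I.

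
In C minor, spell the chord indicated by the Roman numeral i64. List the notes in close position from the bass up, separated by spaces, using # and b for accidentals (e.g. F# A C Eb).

The numeral's case and figure indicate a minor triad. In C minor its root, the tonic, is C.
Stacking thirds from C gives C-Eb-G.
With the 64 figure the chord is in second inversion; from the bass G upward in close position it reads G-C-Eb.

G C Eb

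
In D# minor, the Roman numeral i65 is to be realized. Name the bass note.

F#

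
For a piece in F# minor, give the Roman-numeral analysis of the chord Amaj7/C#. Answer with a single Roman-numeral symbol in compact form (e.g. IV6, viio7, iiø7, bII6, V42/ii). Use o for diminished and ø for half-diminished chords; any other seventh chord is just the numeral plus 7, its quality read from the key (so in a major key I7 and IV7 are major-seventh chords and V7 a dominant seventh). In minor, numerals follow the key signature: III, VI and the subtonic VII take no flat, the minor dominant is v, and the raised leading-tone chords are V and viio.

The pitches A-C#-E-G# form a major seventh chord rooted on A.
In F# minor, A is the mediant; the diatonic major seventh chord there is III7.
With C# in the bass the chord is in first inversion, so the figured bass is 65.

III65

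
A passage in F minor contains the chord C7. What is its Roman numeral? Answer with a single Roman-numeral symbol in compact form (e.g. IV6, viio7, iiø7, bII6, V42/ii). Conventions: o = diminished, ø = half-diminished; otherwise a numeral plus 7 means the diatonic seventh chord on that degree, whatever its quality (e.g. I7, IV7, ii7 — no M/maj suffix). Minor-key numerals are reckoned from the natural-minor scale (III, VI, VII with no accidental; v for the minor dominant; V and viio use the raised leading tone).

Stacked in thirds the chord is C-E-G-Bb: a dominant seventh chord on C.
In F minor, C is the dominant; the diatonic dominant seventh chord there is V7.

V7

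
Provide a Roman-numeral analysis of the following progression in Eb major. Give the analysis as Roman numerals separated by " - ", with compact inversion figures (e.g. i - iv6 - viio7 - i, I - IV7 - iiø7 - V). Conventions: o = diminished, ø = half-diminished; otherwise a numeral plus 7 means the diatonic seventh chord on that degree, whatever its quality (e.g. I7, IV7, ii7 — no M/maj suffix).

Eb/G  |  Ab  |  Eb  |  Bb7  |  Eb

I6 - IV - I - V7 - I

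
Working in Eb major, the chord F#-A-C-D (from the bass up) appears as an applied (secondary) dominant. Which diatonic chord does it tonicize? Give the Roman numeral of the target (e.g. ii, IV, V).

iii

The chord is a dominant seventh chord on D.
A dominant resolves down a perfect fifth: D → G. In Eb major, G is scale degree 3, i.e. iii.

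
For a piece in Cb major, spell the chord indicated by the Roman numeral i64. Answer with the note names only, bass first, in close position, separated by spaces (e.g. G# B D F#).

Gb Cb Ebb

i64 is the minor tonic, borrowed from the parallel minor. In Cb major that root is Cb.
So the chord is Cb-Ebb-Gb, a minor triad.
With the 64 figure the chord is in second inversion; from the bass Gb upward in close position it reads Gb-Cb-Ebb.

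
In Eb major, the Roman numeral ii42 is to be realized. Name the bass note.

Eb

ii in Eb major has root F; the chord is F-Ab-C-Eb.
The figure 42 means third inversion — the seventh is in the bass.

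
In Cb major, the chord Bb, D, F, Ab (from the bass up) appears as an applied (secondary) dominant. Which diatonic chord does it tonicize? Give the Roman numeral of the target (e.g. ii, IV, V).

iii

The chord is a dominant seventh chord on Bb.
A dominant resolves down a perfect fifth: Bb → Eb. In Cb major, Eb is scale degree 3, i.e. iii.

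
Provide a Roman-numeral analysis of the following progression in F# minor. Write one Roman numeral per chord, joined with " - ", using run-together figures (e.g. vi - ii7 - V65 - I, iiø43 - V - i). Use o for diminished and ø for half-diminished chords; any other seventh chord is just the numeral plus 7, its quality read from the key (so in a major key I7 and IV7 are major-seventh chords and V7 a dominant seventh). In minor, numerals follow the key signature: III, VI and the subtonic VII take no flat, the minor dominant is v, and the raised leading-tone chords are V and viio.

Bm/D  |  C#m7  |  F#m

Bm/D has root B, degree 4 in F# minor, so iv6.
C#m7: root C# is the dominant; minor seventh chord there is v7.
F#m: minor triad on F# = scale degree 1 → i.

iv6 - v7 - i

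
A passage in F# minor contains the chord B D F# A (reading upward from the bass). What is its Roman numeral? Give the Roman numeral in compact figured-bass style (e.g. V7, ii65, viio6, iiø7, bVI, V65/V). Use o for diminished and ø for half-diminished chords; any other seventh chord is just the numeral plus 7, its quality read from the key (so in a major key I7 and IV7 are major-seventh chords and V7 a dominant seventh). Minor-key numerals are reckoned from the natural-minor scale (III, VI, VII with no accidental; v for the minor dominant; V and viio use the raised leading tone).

iv7

Stacked in thirds the chord is B-D-F#-A: a minor seventh chord on B.
B is scale degree 4 in F# minor, and a minor seventh chord on that degree is written iv7.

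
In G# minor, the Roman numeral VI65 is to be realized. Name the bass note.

G#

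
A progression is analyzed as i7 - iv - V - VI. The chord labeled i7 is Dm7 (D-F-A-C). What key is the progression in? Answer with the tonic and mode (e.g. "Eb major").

i7 is given as D-F-A-C — a minor seventh chord with root D.
If D is scale degree 1 and the mode makes that degree carry a minor seventh chord, the tonic is D and the mode is minor.

D minor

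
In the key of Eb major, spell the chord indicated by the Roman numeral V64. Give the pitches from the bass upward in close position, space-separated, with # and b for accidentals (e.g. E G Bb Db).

F Bb D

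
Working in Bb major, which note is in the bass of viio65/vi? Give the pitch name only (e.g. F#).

The applied chord viio65/vi is rooted on F#: F#-A-C-Eb.
The figure 65 means first inversion — the third is in the bass.

A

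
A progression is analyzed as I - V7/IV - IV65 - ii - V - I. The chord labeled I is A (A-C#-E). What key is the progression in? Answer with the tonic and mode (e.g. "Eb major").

The chord A is a major triad rooted on A; its label is I.
If A is scale degree 1 and the mode makes that degree carry a major triad, the tonic is A and the mode is major.

A major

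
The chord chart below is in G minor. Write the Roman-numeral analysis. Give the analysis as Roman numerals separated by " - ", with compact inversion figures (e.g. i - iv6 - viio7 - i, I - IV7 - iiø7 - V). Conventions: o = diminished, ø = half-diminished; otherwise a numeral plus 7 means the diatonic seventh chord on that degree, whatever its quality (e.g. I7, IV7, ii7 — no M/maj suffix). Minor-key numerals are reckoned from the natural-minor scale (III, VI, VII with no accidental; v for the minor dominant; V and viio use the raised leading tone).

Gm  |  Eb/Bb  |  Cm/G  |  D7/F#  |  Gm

Gm: root G is the tonic; minor triad there is i.
Eb/Bb has root Eb, degree 6 in G minor, so VI64.
Cm/G: minor triad on C = scale degree 4 → iv64.
D7/F# has root D, degree 5 in G minor, so V65.
Gm has root G, degree 1 in G minor, so i.

i - VI64 - iv64 - V65 - i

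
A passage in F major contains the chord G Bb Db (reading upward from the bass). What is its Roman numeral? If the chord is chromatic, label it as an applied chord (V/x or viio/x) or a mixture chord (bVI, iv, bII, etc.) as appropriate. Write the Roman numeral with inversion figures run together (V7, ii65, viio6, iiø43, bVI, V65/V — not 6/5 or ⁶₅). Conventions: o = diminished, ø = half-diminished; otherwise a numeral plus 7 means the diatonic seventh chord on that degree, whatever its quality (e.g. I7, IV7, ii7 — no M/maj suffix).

Stacked in thirds the chord is G-Bb-Db: a diminished triad on G.
G is the second degree of F major. This is the diminished supertonic triad, borrowed from the parallel minor.

iio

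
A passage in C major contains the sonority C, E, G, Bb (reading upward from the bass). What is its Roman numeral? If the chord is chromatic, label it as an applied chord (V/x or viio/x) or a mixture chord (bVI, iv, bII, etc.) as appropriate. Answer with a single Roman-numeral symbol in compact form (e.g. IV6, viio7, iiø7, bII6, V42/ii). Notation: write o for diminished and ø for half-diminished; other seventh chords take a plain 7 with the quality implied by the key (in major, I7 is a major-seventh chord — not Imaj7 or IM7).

Stacked in thirds the chord is C-E-G-Bb: a dominant seventh chord on C.
C is not a diatonic chord root with this quality in C major, but it lies a perfect fifth above F (IV), so the chord functions as an applied dominant of IV.

V7/IV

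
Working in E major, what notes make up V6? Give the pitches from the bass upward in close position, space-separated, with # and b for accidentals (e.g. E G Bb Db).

The numeral's case and figure indicate a major triad. In E major its root, scale degree 5, is B.
Stacking thirds from B gives B-D#-F#.
With the 6 figure the chord is in first inversion; from the bass D# upward in close position it reads D#-F#-B.

D# F# B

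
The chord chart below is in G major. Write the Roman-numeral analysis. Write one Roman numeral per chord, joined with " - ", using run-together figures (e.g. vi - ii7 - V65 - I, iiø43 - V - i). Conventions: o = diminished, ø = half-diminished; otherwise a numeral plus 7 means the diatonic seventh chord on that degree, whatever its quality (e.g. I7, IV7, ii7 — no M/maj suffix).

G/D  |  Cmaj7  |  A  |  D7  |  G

G/D: major triad on G = scale degree 1 → I64.
Cmaj7: root C is the subdominant; major seventh chord there is IV7.
A: chromatic; A is V of V, so V/V.
D7 has root D, degree 5 in G major, so V7.
G: root G is the tonic; major triad there is I.

I64 - IV7 - V/V - V7 - I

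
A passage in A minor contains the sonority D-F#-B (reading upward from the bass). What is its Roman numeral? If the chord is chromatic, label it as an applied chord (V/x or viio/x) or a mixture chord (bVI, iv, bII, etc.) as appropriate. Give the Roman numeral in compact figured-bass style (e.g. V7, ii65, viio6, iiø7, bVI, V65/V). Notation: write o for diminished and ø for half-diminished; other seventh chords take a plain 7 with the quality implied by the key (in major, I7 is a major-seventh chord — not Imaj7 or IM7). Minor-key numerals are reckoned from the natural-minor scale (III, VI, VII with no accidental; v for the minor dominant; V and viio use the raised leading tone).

ii6

Stacked in thirds the chord is B-D-F#: a minor triad on B.
B is the second degree of A minor. This is the minor supertonic, borrowed from the parallel major (the Dorian ii).
With D in the bass the chord is in first inversion, so the figured bass is 6.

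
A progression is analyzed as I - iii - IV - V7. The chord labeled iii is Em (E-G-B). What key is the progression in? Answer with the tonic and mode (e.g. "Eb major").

C major

iii is given as E-G-B — a minor triad with root E.
Counting down 2 scale steps from E places the tonic on C; a minor triad on degree 3 is diatonic only in major.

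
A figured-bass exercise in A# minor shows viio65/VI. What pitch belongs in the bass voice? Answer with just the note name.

G#

The applied chord viio65/VI is rooted on E#: E#-G#-B-D.
The figure 65 means first inversion — the third is in the bass.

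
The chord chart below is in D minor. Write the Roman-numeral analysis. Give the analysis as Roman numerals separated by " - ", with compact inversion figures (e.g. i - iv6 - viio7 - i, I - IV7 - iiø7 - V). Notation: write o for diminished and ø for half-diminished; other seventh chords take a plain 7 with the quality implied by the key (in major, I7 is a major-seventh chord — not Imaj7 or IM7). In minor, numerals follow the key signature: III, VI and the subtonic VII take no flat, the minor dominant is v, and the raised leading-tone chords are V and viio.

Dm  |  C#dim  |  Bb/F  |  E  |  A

Dm has root D, degree 1 in D minor, so i.
C#dim: root C# is the leading tone; diminished triad there is viio.
Bb/F: root Bb is the submediant; major triad there is VI64.
E: a major triad on E, the applied dominant of V → V/V.
A has root A, degree 5 in D minor, so V.

i - viio - VI64 - V/V - V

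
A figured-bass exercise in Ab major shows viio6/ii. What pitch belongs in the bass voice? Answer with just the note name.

The applied chord viio6/ii is rooted on A: A-C-Eb.
The figure 6 means first inversion — the third is in the bass.

C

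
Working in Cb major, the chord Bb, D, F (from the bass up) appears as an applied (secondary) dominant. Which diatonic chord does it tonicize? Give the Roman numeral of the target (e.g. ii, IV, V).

iii

The chord is a major triad on Bb.
A dominant resolves down a perfect fifth: Bb → Eb. In Cb major, Eb is scale degree 3, i.e. iii.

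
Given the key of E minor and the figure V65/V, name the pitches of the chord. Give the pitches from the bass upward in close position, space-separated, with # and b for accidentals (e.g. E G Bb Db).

A# C# E F#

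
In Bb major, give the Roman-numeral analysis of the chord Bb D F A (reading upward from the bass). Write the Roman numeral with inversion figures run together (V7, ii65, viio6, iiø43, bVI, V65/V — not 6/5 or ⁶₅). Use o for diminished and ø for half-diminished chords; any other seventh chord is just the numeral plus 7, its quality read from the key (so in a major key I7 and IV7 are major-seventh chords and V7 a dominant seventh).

Stacked in thirds the chord is Bb-D-F-A: a major seventh chord on Bb.
In Bb major, Bb is the tonic; the diatonic major seventh chord there is I7.

I7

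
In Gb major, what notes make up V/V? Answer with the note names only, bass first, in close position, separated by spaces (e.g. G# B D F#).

V/V is a secondary dominant — the dominant triad of V. V in Gb major is Db, so the applied chord's root is Ab, a perfect fifth above.
Building a major triad on Ab gives Ab-C-Eb.

Ab C Eb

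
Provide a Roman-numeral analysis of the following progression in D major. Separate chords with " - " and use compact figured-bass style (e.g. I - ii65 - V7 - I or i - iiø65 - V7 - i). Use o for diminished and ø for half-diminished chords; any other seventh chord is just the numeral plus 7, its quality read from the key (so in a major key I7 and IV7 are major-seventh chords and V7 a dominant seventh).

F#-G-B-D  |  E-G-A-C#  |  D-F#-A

F#-G-B-D has root G, degree 4 in D major, so IV42.
E-G-A-C#: dominant seventh chord on A = scale degree 5 → V43.
D-F#-A has root D, degree 1 in D major, so I.

IV42 - V43 - I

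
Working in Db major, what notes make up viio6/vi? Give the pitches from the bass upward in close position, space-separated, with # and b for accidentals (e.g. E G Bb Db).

The slash marks an applied leading-tone chord: viio of vi. In Db major, vi is Bb, so the leading tone to it is A, a half step below.
Building a diminished triad on A gives A-C-Eb.
The figured bass 6 indicates first inversion, placing the third (C) in the bass: C-Eb-A.

C Eb A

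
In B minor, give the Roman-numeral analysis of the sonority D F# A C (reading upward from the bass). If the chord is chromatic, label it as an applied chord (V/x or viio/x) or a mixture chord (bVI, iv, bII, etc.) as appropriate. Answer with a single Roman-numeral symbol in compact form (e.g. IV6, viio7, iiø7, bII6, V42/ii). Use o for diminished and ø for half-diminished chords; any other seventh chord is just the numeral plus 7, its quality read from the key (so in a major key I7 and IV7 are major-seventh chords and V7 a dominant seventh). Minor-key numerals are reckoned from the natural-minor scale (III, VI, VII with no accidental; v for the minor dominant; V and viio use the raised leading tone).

V7/VI

Stacked in thirds the chord is D-F#-A-C: a dominant seventh chord on D.
D is not a diatonic chord root with this quality in B minor, but it lies a perfect fifth above G (VI), so the chord functions as an applied dominant of VI.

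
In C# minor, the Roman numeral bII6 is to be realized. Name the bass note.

bII in C# minor has root D; the chord is D-F#-A.
The figure 6 means first inversion — the third is in the bass.

F#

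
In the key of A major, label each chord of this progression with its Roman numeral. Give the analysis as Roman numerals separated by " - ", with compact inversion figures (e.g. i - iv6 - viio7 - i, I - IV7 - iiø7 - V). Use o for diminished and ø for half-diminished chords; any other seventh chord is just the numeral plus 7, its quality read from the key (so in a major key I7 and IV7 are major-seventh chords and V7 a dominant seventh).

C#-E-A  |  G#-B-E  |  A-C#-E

C#-E-A: root A is the tonic; major triad there is I6.
G#-B-E: root E is the dominant; major triad there is V6.
A-C#-E: major triad on A = scale degree 1 → I.

I6 - V6 - I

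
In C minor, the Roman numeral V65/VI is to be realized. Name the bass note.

G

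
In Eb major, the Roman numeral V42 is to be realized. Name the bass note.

Ab

V in Eb major has root Bb; the chord is Bb-D-F-Ab.
The figure 42 means third inversion — the seventh is in the bass.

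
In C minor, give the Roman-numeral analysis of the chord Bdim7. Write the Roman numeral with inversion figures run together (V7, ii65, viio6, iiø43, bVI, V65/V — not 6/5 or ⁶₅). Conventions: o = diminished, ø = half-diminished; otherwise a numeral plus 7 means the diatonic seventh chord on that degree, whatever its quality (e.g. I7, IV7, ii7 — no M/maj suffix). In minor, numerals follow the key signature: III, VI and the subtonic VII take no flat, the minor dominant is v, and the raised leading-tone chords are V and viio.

The pitches B-D-F-Ab form a fully diminished seventh chord rooted on B.
In C minor, B is the leading tone; the diatonic fully diminished seventh chord there is viio7.

viio7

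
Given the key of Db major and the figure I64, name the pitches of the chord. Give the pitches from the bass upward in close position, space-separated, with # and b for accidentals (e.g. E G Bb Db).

Ab Db F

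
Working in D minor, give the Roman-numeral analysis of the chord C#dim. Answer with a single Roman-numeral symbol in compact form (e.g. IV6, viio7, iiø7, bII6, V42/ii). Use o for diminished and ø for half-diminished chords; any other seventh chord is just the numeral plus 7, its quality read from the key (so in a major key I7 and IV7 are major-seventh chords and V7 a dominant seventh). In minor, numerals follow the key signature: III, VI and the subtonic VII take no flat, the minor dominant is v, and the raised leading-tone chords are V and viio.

The pitches C#-E-G form a diminished triad rooted on C#.
In D minor, C# is the leading tone; the diatonic diminished triad there is viio.

viio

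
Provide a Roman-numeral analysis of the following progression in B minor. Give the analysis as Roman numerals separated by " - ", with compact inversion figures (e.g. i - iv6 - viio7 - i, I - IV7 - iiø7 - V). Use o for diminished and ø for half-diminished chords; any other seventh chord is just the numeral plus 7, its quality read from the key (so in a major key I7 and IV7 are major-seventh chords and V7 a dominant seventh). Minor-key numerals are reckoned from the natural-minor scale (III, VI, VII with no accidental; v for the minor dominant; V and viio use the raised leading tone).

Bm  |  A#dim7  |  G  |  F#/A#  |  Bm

i - viio7 - VI - V6 - i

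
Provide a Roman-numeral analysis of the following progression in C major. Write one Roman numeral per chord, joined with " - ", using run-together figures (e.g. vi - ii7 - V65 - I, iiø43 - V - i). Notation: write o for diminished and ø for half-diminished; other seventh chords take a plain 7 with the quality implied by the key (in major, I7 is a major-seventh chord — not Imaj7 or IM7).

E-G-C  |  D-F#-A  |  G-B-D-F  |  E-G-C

I6 - V/V - V7 - I6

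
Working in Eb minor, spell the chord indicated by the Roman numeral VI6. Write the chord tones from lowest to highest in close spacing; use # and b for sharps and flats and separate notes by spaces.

Eb Gb Cb

In Eb minor, scale degree 6 is Cb, and the diatonic chord built there is a major triad.
Stacking thirds from Cb gives Cb-Eb-Gb.
With the 6 figure the chord is in first inversion; from the bass Eb upward in close position it reads Eb-Gb-Cb.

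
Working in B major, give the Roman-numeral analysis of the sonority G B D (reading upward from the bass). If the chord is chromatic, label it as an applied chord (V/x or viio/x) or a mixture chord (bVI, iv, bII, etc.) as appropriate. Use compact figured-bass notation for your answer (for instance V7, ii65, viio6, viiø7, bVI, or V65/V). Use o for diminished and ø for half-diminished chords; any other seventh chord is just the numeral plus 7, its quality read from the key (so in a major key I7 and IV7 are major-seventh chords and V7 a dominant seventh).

bVI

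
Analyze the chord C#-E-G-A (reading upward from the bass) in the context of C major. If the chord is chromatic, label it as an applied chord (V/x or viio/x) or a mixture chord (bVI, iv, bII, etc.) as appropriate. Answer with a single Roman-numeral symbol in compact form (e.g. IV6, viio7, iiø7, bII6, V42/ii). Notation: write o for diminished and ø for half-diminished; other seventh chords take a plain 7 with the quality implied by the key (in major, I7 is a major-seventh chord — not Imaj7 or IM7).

Stacked in thirds the chord is A-C#-E-G: a dominant seventh chord on A.
A is not a diatonic chord root with this quality in C major, but it lies a perfect fifth above D (ii), so the chord functions as an applied dominant of ii.
With C# in the bass the chord is in first inversion, so the figured bass is 65.

V65/ii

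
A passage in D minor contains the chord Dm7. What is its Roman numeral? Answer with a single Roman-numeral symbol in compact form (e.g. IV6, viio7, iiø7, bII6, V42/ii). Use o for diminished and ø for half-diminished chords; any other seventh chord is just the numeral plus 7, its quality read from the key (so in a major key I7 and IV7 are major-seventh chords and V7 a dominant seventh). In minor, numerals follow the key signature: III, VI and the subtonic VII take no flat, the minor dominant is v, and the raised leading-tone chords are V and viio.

Stacked in thirds the chord is D-F-A-C: a minor seventh chord on D.
D is scale degree 1 in D minor, and a minor seventh chord on that degree is written i7.

i7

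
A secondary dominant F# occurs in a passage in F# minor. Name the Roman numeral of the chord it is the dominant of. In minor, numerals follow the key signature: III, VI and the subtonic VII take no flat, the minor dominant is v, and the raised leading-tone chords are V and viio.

The chord is a major triad on F#.
A dominant resolves down a perfect fifth: F# → B. In F# minor, B is scale degree 4, i.e. iv.

iv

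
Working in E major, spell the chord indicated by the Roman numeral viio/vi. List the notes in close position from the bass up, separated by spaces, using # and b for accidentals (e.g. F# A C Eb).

The slash marks an applied leading-tone chord: viio of vi. In E major, vi is C#, so the leading tone to it is B#, a half step below.
Building a diminished triad on B# gives B#-D#-F#.

B# D# F#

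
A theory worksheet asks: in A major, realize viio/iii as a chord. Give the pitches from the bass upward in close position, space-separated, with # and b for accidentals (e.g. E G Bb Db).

The slash marks an applied leading-tone chord: viio of iii. In A major, iii is C#, so the leading tone to it is B#, a half step below.
Building a diminished triad on B# gives B#-D#-F#.

B# D# F#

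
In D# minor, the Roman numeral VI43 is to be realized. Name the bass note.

VI in D# minor has root B; the chord is B-D#-F#-A#.
The figure 43 means second inversion — the fifth is in the bass.

F#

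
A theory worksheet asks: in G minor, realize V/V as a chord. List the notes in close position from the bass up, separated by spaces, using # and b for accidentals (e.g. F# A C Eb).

V/V is a secondary dominant — the dominant triad of V. V in G minor is D, so the applied chord's root is A, a perfect fifth above.
Building a major triad on A gives A-C#-E.

A C# E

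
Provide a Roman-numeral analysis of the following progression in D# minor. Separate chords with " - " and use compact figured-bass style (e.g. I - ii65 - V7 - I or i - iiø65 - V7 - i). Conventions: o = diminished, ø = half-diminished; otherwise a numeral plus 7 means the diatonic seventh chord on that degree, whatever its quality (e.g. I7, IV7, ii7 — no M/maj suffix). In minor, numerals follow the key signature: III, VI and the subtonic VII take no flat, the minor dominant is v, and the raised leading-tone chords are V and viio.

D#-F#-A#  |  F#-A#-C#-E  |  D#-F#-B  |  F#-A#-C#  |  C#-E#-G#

i - V7/VI - VI6 - III - VII

D#-F#-A#: root D# is the tonic; minor triad there is i.
F#-A#-C#-E: a dominant seventh chord on F#, the applied dominant of VI → V7/VI.
D#-F#-B: major triad on B = scale degree 6 → VI6.
F#-A#-C#: major triad on F# = scale degree 3 → III.
C#-E#-G# has root C#, degree 7 in D# minor, so VII.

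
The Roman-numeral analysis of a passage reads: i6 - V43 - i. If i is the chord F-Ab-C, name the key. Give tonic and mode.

F minor

The chord Fm is a minor triad rooted on F; its label is i.
If F is scale degree 1 and the mode makes that degree carry a minor triad, the tonic is F and the mode is minor.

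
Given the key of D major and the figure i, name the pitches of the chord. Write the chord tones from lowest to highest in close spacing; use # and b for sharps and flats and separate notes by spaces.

D F A

Scale degree 1 in D major is D; here the chord built on it is altered to a minor triad. i is the minor tonic, borrowed from the parallel minor.
So the chord is D-F-A.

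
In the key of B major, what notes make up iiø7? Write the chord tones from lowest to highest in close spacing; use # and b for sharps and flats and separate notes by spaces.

Scale degree 2 in B major is C#; here the chord built on it is altered to a half-diminished seventh chord. iiø7 is the half-diminished supertonic seventh, borrowed from the parallel minor.
So the chord is C#-E-G-B.

C# E G B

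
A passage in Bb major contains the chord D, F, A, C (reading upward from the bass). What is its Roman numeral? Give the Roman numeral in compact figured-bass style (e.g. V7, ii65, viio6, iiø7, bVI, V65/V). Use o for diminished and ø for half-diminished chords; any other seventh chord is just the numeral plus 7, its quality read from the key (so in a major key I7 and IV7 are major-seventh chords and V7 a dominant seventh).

iii7

Stacked in thirds the chord is D-F-A-C: a minor seventh chord on D.
D is scale degree 3 in Bb major, and a minor seventh chord on that degree is written iii7.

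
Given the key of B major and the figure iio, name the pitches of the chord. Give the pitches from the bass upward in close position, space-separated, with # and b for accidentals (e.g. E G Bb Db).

iio is the diminished supertonic triad, borrowed from the parallel minor. In B major that root is C#.
So the chord is C#-E-G.

C# E G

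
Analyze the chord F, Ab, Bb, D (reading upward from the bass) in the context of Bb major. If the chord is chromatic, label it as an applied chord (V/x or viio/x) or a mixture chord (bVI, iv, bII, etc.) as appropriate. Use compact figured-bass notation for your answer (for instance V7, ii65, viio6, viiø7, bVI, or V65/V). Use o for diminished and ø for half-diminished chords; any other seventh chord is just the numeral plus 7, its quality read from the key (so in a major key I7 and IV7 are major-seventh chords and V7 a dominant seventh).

V43/IV

The pitches Bb-D-F-Ab form a dominant seventh chord rooted on Bb.
Bb is not a diatonic chord root with this quality in Bb major, but it lies a perfect fifth above Eb (IV), so the chord functions as an applied dominant of IV.
With F in the bass the chord is in second inversion, so the figured bass is 43.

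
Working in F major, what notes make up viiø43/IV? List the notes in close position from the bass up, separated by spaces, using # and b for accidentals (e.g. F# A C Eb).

Eb G A C

The slash marks an applied leading-tone chord: viio of IV. In F major, IV is Bb, so the leading tone to it is A, a half step below.
Building a half-diminished seventh chord on A gives A-C-Eb-G.
With the 43 figure the chord is in second inversion; from the bass Eb upward in close position it reads Eb-G-A-C.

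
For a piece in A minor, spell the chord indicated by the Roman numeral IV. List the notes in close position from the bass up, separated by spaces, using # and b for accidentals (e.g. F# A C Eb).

Scale degree 4 in A minor is D; here the chord built on it is altered to a major triad. IV is the major subdominant, borrowed from the parallel major.
So the chord is D-F#-A, a major triad.

D F# A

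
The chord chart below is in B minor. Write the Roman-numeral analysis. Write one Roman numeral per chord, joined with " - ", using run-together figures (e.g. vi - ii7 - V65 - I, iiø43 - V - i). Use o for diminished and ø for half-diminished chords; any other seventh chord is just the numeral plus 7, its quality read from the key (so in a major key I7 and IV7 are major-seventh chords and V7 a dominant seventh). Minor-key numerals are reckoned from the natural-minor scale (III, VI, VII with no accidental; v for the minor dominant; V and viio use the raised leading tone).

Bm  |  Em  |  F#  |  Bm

i - iv - V - i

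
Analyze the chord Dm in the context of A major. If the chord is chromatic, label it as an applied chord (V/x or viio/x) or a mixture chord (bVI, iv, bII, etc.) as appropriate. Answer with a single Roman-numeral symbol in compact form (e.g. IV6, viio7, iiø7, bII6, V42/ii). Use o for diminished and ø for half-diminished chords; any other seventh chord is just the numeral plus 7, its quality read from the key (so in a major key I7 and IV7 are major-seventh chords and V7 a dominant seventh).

Stacked in thirds the chord is D-F-A: a minor triad on D.
D is the fourth degree of A major. This is the minor subdominant, borrowed from the parallel minor.

iv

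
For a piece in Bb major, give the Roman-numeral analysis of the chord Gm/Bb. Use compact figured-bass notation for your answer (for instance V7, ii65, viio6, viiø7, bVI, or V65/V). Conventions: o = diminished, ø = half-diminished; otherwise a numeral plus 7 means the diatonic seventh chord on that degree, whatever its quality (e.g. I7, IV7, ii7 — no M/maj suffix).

Stacked in thirds the chord is G-Bb-D: a minor triad on G.
G is scale degree 6 in Bb major, and a minor triad on that degree is written vi.
With Bb in the bass the chord is in first inversion, so the figured bass is 6.

vi6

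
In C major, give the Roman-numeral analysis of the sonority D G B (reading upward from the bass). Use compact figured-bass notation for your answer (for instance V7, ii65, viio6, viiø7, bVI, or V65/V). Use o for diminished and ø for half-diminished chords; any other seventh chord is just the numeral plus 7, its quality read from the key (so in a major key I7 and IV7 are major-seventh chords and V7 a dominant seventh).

V64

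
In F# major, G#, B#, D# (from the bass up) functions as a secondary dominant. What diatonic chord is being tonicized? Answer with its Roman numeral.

V

The chord is a major triad on G#.
A dominant resolves down a perfect fifth: G# → C#. In F# major, C# is scale degree 5, i.e. V.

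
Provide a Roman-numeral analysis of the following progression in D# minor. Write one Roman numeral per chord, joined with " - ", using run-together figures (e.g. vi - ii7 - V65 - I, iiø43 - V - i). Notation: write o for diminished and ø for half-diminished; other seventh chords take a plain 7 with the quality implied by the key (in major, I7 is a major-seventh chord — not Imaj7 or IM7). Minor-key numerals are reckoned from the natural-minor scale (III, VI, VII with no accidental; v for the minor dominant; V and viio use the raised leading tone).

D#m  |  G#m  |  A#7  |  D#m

D#m: minor triad on D# = scale degree 1 → i.
G#m has root G#, degree 4 in D# minor, so iv.
A#7: root A# is the dominant; dominant seventh chord there is V7.
D#m: minor triad on D# = scale degree 1 → i.

i - iv - V7 - i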